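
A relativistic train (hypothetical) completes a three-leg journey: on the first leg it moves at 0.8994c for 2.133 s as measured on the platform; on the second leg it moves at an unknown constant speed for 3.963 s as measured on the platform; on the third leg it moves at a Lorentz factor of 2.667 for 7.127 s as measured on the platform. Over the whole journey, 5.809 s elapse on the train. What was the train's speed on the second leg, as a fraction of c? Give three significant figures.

Leg 1: γ = 1/√(1 − 0.8994²) = 1/√0.1911 = 2.288; τ_1 = 2.133/2.288 = 0.9324 s.
Leg 2: speed unknown; τ_2 = 3.963/γ_2.
Leg 3: γ = 2.667; τ_3 = 7.127/2.667 = 2.672 s.
Total proper time: 0.9324 + τ_2 + 2.672 = 5.809, so τ_2 = 5.809 − 3.605 = 2.204 s.
γ_2 = 3.963/2.204 = 1.798; β = √(1 − 1/γ²) = √0.6906.

β = 0.831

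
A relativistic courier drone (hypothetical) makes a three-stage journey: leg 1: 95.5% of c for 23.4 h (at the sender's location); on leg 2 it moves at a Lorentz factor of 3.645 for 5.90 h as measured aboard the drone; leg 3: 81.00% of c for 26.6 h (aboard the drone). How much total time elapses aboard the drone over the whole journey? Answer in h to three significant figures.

τ = 39.4 h

Leg 1: β = 0.955; γ = 1/√(1 − 0.955²) = 1/√0.08798 = 3.371; τ_1 = 23.4/3.371 = 6.941 h.
Leg 2: 5.90 h is already measured aboard the drone.
Leg 3: 26.6 h is already measured aboard the drone.
Total: 6.941 + 5.900 + 26.60 h.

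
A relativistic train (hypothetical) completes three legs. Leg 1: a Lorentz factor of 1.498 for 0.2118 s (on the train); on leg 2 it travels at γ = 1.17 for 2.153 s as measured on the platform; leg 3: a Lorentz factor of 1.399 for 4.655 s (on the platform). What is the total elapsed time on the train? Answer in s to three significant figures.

Leg 1: 0.2118 s is already measured on the train.
Leg 2: γ = 1.17; τ_2 = 2.153/1.170 = 1.840 s.
Leg 3: γ = 1.399; τ_3 = 4.655/1.399 = 3.327 s.
Total: 0.2118 + 1.840 + 3.327 s.

τ = 5.38 s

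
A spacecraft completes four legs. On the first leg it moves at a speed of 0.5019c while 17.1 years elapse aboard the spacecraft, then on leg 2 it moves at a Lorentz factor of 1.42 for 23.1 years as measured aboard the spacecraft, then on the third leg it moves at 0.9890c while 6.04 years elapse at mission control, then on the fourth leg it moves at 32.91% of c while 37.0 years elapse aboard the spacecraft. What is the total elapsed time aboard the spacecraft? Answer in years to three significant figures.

Leg 1: 17.1 years is already measured aboard the spacecraft.
Leg 2: 23.1 years is already measured aboard the spacecraft.
Leg 3: γ = 1/√(1 − 0.9890²) = 1/√0.02188 = 6.761; τ_3 = 6.04/6.761 = 0.8934 years.
Leg 4: 37.0 years is already measured aboard the spacecraft.
Total: 17.10 + 23.10 + 0.8934 + 37.00 years.

τ = 78.1 years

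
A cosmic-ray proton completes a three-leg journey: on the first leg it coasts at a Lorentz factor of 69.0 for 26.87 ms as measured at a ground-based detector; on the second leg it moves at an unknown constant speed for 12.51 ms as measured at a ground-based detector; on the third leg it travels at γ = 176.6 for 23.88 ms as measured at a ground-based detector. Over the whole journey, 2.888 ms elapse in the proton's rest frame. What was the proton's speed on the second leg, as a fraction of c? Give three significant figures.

β = 0.982

Leg 1: γ = 69.0; τ_1 = 26.87/69.00 = 0.3894 ms.
Leg 2: speed unknown; τ_2 = 12.51/γ_2.
Leg 3: γ = 176.6; τ_3 = 23.88/176.6 = 0.1352 ms.
Total proper time: 0.3894 + τ_2 + 0.1352 = 2.888, so τ_2 = 2.888 − 0.5246 = 2.363 ms.
γ_2 = 12.51/2.363 = 5.293; β = √(1 − 1/γ²) = √0.9643.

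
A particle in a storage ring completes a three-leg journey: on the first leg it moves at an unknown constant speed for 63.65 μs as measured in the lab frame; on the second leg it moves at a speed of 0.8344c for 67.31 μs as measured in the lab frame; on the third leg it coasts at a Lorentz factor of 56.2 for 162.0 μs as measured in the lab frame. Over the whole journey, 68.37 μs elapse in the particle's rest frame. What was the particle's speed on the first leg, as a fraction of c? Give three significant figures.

Leg 1: speed unknown; τ_1 = 63.65/γ_1.
Leg 2: γ = 1/√(1 − 0.8344²) = 1/√0.3038 = 1.814; τ_2 = 67.31/1.814 = 37.10 μs.
Leg 3: γ = 56.2; τ_3 = 162.0/56.20 = 2.883 μs.
Total proper time: τ_1 + 37.10 + 2.883 = 68.37, so τ_1 = 68.37 − 39.98 = 28.39 μs.
γ_1 = 63.65/28.39 = 2.242; β = √(1 − 1/γ²) = √0.8011.

β = 0.895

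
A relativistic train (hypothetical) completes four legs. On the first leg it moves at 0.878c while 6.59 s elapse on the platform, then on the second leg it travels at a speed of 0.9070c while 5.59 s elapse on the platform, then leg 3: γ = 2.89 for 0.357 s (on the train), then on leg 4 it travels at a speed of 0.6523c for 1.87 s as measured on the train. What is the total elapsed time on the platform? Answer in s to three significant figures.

Leg 1: 6.59 s is already measured on the platform.
Leg 2: 5.59 s is already measured on the platform.
Leg 3: γ = 2.89; Δt_3 = 2.890 × 0.357 = 1.032 s.
Leg 4: γ = 1/√(1 − 0.6523²) = 1/√0.5745 = 1.319; Δt_4 = 1.319 × 1.87 = 2.467 s.
Total: 6.590 + 5.590 + 1.032 + 2.467 s.

Δt = 15.7 s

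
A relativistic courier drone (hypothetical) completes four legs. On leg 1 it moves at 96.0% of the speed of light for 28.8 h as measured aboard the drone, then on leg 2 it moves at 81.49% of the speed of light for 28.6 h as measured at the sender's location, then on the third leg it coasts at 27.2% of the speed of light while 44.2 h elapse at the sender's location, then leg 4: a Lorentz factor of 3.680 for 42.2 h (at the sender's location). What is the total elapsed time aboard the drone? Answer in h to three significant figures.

Leg 1: 28.8 h is already measured aboard the drone.
Leg 2: β = 0.8149; γ = 1/√(1 − 0.8149²) = 1/√0.3359 = 1.725; τ_2 = 28.6/1.725 = 16.58 h.
Leg 3: β = 0.272; γ = 1/√(1 − 0.272²) = 1/√0.9260 = 1.039; τ_3 = 44.2/1.039 = 42.53 h.
Leg 4: γ = 3.680; τ_4 = 42.2/3.680 = 11.47 h.
Total: 28.80 + 16.58 + 42.53 + 11.47 h.

τ = 99.4 h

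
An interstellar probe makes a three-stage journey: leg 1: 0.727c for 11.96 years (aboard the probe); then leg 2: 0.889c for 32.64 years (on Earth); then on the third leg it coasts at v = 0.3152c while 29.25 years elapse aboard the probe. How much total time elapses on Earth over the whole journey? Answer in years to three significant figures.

Δt = 80.9 years

Leg 1: γ = 1/√(1 − 0.727²) = 1/√0.4715 = 1.456; Δt_1 = 1.456 × 11.96 = 17.42 years.
Leg 2: 32.64 years is already measured on Earth.
Leg 3: γ = 1/√(1 − 0.3152²) = 1/√0.9006 = 1.054; Δt_3 = 1.054 × 29.25 = 30.82 years.
Total: 17.42 + 32.64 + 30.82 years.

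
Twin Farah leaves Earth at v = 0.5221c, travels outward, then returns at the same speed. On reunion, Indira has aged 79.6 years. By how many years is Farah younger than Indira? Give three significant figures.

γ = 1/√(1 − 0.5221²) = 1/√0.7274 = 1.172
Farah's elapsed proper time: τ = 79.6/1.172 = 67.89 years.
Age gap = Δt − τ = 79.6 − 67.89 years.

Δt − τ = 11.7 years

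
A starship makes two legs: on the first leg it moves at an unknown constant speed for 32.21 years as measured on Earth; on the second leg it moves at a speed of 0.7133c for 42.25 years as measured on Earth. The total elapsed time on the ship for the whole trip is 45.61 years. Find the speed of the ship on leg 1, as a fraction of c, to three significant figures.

Leg 1: speed unknown; τ_1 = 32.21/γ_1.
Leg 2: γ = 1/√(1 − 0.7133²) = 1/√0.4912 = 1.427; τ_2 = 42.25/1.427 = 29.61 years.
Total proper time: τ_1 + 29.61 = 45.61, so τ_1 = 45.61 − 29.61 = 16.00 years.
γ_1 = 32.21/16.00 = 2.013; β = √(1 − 1/γ²) = √0.7533.

β = 0.868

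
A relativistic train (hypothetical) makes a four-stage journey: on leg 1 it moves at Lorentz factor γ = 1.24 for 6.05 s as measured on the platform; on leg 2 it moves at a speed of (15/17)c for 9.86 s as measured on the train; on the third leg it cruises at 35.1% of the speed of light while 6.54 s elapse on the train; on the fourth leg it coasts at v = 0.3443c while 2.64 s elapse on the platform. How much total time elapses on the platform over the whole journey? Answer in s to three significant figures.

Leg 1: 6.05 s is already measured on the platform.
Leg 2: γ = 1/√(1 − (15/17)²) = 17/8 = 2.125; Δt_2 = 2.125 × 9.86 = 20.95 s.
Leg 3: β = 0.351; γ = 1/√(1 − 0.351²) = 1/√0.8768 = 1.068; Δt_3 = 1.068 × 6.54 = 6.984 s.
Leg 4: 2.64 s is already measured on the platform.
Total: 6.050 + 20.95 + 6.984 + 2.640 s.

Δt = 36.6 s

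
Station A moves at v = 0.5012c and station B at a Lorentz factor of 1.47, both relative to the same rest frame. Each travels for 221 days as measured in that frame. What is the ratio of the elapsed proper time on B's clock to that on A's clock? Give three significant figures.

τ_B/τ_A = 0.786

A: γ = 1/√(1 − 0.5012²) = 1/√0.7488 = 1.156. B: γ = 1.47.
τ_A/τ_B = γ_B/γ_A = 1.470/1.156 = 1.272, so τ_B/τ_A = 0.7861.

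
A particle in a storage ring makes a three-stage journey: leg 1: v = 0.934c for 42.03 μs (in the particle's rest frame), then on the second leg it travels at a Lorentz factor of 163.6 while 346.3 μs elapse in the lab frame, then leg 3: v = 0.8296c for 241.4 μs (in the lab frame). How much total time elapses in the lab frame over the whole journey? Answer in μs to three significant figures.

Δt = 705 μs

Leg 1: γ = 1/√(1 − 0.934²) = 1/√0.1276 = 2.799; Δt_1 = 2.799 × 42.03 = 117.6 μs.
Leg 2: 346.3 μs is already measured in the lab frame.
Leg 3: 241.4 μs is already measured in the lab frame.
Total: 117.6 + 346.3 + 241.4 μs.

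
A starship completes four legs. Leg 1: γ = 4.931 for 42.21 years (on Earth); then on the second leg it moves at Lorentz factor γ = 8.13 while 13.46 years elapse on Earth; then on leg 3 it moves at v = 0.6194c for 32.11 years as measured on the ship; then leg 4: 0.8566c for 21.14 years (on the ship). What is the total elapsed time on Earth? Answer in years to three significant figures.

Leg 1: 42.21 years is already measured on Earth.
Leg 2: 13.46 years is already measured on Earth.
Leg 3: γ = 1/√(1 − 0.6194²) = 1/√0.6163 = 1.274; Δt_3 = 1.274 × 32.11 = 40.90 years.
Leg 4: γ = 1/√(1 − 0.8566²) = 1/√0.2662 = 1.938; Δt_4 = 1.938 × 21.14 = 40.97 years.
Total: 42.21 + 13.46 + 40.90 + 40.97 years.

Δt = 138 years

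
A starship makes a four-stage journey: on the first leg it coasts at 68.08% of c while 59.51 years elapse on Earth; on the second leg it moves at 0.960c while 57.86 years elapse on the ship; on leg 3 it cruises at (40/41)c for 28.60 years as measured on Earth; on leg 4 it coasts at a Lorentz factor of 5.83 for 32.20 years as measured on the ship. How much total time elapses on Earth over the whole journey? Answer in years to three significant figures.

Δt = 482 years

Leg 1: 59.51 years is already measured on Earth.
Leg 2: γ = 1/√(1 − 0.960²) = 25/7 ≈ 3.571; Δt_2 = 3.571 × 57.86 = 206.6 years.
Leg 3: 28.60 years is already measured on Earth.
Leg 4: γ = 5.83; Δt_4 = 5.830 × 32.20 = 187.7 years.
Total: 59.51 + 206.6 + 28.60 + 187.7 years.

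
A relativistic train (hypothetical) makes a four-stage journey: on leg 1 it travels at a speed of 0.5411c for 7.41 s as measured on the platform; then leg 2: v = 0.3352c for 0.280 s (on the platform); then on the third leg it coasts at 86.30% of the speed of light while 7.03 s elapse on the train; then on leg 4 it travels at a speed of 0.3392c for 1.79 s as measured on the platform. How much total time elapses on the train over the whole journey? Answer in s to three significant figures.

Leg 1: γ = 1/√(1 − 0.5411²) = 1/√0.7072 = 1.189; τ_1 = 7.41/1.189 = 6.232 s.
Leg 2: γ = 1/√(1 − 0.3352²) = 1/√0.8876 = 1.061; τ_2 = 0.280/1.061 = 0.2638 s.
Leg 3: 7.03 s is already measured on the train.
Leg 4: γ = 1/√(1 − 0.3392²) = 1/√0.8849 = 1.063; τ_4 = 1.79/1.063 = 1.684 s.
Total: 6.232 + 0.2638 + 7.030 + 1.684 s.

τ = 15.2 s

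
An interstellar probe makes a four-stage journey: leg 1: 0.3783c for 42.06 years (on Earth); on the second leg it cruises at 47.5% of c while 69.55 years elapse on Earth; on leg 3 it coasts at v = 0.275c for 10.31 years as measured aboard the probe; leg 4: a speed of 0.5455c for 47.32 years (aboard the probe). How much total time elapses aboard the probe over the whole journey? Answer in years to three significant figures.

τ = 158 years

Leg 1: γ = 1/√(1 − 0.3783²) = 1/√0.8569 = 1.080; τ_1 = 42.06/1.080 = 38.93 years.
Leg 2: β = 0.475; γ = 1/√(1 − 0.475²) = 1/√0.7744 = 1.136; τ_2 = 69.55/1.136 = 61.20 years.
Leg 3: 10.31 years is already measured aboard the probe.
Leg 4: 47.32 years is already measured aboard the probe.
Total: 38.93 + 61.20 + 10.31 + 47.32 years.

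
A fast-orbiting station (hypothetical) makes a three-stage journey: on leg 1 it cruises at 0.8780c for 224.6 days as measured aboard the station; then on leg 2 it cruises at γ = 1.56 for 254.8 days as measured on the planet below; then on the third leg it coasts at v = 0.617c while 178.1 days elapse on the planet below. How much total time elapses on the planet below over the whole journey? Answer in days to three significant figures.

Leg 1: γ = 1/√(1 − 0.8780²) = 1/√0.2291 = 2.089; Δt_1 = 2.089 × 224.6 = 469.2 days.
Leg 2: 254.8 days is already measured on the planet below.
Leg 3: 178.1 days is already measured on the planet below.
Total: 469.2 + 254.8 + 178.1 days.

Δt = 902 days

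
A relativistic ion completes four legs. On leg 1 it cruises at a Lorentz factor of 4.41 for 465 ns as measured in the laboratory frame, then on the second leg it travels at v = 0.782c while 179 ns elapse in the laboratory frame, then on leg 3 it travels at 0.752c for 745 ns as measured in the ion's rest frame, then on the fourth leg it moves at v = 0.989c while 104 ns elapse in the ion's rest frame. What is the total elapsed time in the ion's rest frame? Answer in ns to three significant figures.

τ = 1070 ns

Leg 1: γ = 4.41; τ_1 = 465/4.410 = 105.4 ns.
Leg 2: γ = 1/√(1 − 0.782²) = 1/√0.3885 = 1.604; τ_2 = 179/1.604 = 111.6 ns.
Leg 3: 745 ns is already measured in the ion's rest frame.
Leg 4: 104 ns is already measured in the ion's rest frame.
Total: 105.4 + 111.6 + 745.0 + 104.0 ns.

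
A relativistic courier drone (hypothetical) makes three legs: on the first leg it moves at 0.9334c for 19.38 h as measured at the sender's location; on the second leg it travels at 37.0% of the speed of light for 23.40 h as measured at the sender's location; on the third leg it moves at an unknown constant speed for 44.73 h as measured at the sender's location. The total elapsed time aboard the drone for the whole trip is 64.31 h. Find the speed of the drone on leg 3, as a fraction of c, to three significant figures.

Leg 1: γ = 1/√(1 − 0.9334²) = 1/√0.1288 = 2.787; τ_1 = 19.38/2.787 = 6.954 h.
Leg 2: β = 0.370; γ = 1/√(1 − 0.370²) = 1/√0.8631 = 1.076; τ_2 = 23.40/1.076 = 21.74 h.
Leg 3: speed unknown; τ_3 = 44.73/γ_3.
Total proper time: 6.954 + 21.74 + τ_3 = 64.31, so τ_3 = 64.31 − 28.69 = 35.62 h.
γ_3 = 44.73/35.62 = 1.256; β = √(1 − 1/γ²) = √0.3660.

β = 0.605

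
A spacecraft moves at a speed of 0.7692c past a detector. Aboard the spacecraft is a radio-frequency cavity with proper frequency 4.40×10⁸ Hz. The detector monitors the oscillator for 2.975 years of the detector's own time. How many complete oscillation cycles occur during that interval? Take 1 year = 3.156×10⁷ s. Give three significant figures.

N = 2.64×10¹⁶

γ = 1/√(1 − 0.7692²) = 1/√0.4083 = 1.565
During 2.975 years of lab time, the oscillator's proper time advances by τ = Δt/γ = 2.975/1.565 = 1.901 years = 6.000×10⁷ s.
N = f × τ = 4.40×10⁸ × 6.000×10⁷ = 2.640×10¹⁶.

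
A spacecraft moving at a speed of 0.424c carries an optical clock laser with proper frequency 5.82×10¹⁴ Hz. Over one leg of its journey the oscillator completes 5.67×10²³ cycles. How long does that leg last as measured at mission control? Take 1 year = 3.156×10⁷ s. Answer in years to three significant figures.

γ = 1/√(1 − 0.424²) = 1/√0.8202 = 1.104
Proper time for N cycles: τ = N/f = 5.67×10²³/(5.82×10¹⁴) = 9.742×10⁸ s = 30.87 years.
Lab-frame duration Δt = γτ = 1.104 × 30.87 = 34.08 years.

Δt = 34.1 years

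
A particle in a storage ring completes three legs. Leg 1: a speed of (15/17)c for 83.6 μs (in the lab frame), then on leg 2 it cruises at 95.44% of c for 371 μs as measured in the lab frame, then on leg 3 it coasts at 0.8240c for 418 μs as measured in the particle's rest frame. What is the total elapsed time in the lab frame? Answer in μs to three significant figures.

Leg 1: 83.6 μs is already measured in the lab frame.
Leg 2: 371 μs is already measured in the lab frame.
Leg 3: γ = 1/√(1 − 0.8240²) = 1/√0.3210 = 1.765; Δt_3 = 1.765 × 418 = 737.7 μs.
Total: 83.60 + 371.0 + 737.7 μs.

Δt = 1190 μs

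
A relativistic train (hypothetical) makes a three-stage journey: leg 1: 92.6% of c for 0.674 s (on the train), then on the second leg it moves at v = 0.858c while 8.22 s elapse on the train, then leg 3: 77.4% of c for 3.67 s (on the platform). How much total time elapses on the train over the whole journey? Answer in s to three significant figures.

τ = 11.2 s

Leg 1: 0.674 s is already measured on the train.
Leg 2: 8.22 s is already measured on the train.
Leg 3: β = 0.774; γ = 1/√(1 − 0.774²) = 1/√0.4009 = 1.579; τ_3 = 3.67/1.579 = 2.324 s.
Total: 0.6740 + 8.220 + 2.324 s.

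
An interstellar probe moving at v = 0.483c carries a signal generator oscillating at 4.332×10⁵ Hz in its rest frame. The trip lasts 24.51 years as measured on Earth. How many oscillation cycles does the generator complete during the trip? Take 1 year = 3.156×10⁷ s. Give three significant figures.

γ = 1/√(1 − 0.483²) = 1/√0.7667 = 1.142
The oscillator's own cycle count is N = f × τ where τ is the proper time aboard the probe. τ = Δt/γ = 24.51/1.142 = 21.46 years = 6.773×10⁸ s.
N = 4.332×10⁵ × 6.773×10⁸ = 2.934×10¹⁴.

N = 2.93×10¹⁴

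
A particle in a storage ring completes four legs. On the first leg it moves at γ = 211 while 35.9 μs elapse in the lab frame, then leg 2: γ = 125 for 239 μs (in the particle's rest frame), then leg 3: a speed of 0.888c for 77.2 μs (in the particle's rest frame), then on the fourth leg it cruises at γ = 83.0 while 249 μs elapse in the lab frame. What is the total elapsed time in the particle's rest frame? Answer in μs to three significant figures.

Leg 1: γ = 211; τ_1 = 35.9/211.0 = 0.1701 μs.
Leg 2: 239 μs is already measured in the particle's rest frame.
Leg 3: 77.2 μs is already measured in the particle's rest frame.
Leg 4: γ = 83.0; τ_4 = 249/83.00 = 3.000 μs.
Total: 0.1701 + 239.0 + 77.20 + 3.000 μs.

τ = 319 μs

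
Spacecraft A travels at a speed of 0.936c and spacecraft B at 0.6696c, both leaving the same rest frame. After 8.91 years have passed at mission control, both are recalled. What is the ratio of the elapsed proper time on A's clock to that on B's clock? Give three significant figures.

A: γ = 1/√(1 − 0.936²) = 1/√0.1239 = 2.841. B: γ = 1/√(1 − 0.6696²) = 1/√0.5516 = 1.346.
τ_A/τ_B = γ_B/γ_A = 1.346/2.841 = 0.4739, so τ_A/τ_B = 0.4739.

τ_A/τ_B = 0.474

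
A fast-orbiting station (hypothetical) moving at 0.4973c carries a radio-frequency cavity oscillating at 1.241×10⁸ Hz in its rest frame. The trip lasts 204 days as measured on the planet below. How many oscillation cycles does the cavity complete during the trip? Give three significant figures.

γ = 1/√(1 − 0.4973²) = 1/√0.7527 = 1.153
The oscillator's own cycle count is N = f × τ where τ is the proper time aboard the station. τ = Δt/γ = 204/1.153 = 177.0 days = 1.529×10⁷ s.
N = 1.241×10⁸ × 1.529×10⁷ = 1.898×10¹⁵.

N = 1.90×10¹⁵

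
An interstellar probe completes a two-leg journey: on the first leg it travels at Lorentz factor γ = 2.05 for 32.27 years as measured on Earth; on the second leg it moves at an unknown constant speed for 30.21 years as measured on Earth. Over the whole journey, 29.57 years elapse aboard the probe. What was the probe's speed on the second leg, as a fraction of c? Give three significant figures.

Leg 1: γ = 2.05; τ_1 = 32.27/2.050 = 15.74 years.
Leg 2: speed unknown; τ_2 = 30.21/γ_2.
Total proper time: 15.74 + τ_2 = 29.57, so τ_2 = 29.57 − 15.74 = 13.83 years.
γ_2 = 30.21/13.83 = 2.185; β = √(1 − 1/γ²) = √0.7905.

β = 0.889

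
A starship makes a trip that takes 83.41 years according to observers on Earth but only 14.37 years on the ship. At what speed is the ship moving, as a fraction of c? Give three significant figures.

β = 0.985

The proper time is measured on the ship (both events occur at the ship's location); Δt is measured on Earth. γ = Δt/τ = 83.41/14.37 = 5.804.
β = √(1 − 1/γ²) = √(1 − 0.02968) = √0.9703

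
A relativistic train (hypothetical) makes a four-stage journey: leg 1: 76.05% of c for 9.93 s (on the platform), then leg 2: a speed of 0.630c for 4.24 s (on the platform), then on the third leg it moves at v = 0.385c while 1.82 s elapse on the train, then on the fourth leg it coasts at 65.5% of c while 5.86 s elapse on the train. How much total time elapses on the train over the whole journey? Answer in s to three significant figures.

Leg 1: β = 0.7605; γ = 1/√(1 − 0.7605²) = 1/√0.4216 = 1.540; τ_1 = 9.93/1.540 = 6.448 s.
Leg 2: γ = 1/√(1 − 0.630²) = 1/√0.6031 = 1.288; τ_2 = 4.24/1.288 = 3.293 s.
Leg 3: 1.82 s is already measured on the train.
Leg 4: 5.86 s is already measured on the train.
Total: 6.448 + 3.293 + 1.820 + 5.860 s.

τ = 17.4 s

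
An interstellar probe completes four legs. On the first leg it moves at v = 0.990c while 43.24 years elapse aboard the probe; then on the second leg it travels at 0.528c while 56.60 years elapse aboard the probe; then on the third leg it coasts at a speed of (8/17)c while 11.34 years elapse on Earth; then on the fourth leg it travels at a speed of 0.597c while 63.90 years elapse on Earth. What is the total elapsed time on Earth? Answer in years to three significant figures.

Δt = 448 years

Leg 1: γ = 1/√(1 − 0.990²) = 1/√0.01990 = 7.089; Δt_1 = 7.089 × 43.24 = 306.5 years.
Leg 2: γ = 1/√(1 − 0.528²) = 1/√0.7212 = 1.178; Δt_2 = 1.178 × 56.60 = 66.65 years.
Leg 3: 11.34 years is already measured on Earth.
Leg 4: 63.90 years is already measured on Earth.
Total: 306.5 + 66.65 + 11.34 + 63.90 years.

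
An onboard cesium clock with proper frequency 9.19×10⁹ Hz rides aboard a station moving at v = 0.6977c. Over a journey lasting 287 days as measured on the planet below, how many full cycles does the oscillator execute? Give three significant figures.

N = 1.63×10¹⁷

γ = 1/√(1 − 0.6977²) = 1/√0.5132 = 1.396
The oscillator's own cycle count is N = f × τ where τ is the proper time aboard the station. τ = Δt/γ = 287/1.396 = 205.6 days = 1.776×10⁷ s.
N = 9.19×10⁹ × 1.776×10⁷ = 1.633×10¹⁷.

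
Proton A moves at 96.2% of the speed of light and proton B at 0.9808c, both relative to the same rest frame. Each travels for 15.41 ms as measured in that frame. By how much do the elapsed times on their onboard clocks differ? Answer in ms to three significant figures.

A: β = 0.962; γ = 1/√(1 − 0.962²) = 1/√0.07456 = 3.662; τ_A = 15.41/3.662 = 4.208 ms.
B: γ = 1/√(1 − 0.9808²) = 1/√0.03803 = 5.128; τ_B = 15.41/5.128 = 3.005 ms.

|τ_A − τ_B| = 1.20 ms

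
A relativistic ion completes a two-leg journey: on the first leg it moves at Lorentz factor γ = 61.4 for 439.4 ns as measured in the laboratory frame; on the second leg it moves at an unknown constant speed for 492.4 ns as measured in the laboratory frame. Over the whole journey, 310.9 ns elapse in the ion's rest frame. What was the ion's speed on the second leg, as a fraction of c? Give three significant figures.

β = 0.787

Leg 1: γ = 61.4; τ_1 = 439.4/61.40 = 7.156 ns.
Leg 2: speed unknown; τ_2 = 492.4/γ_2.
Total proper time: 7.156 + τ_2 = 310.9, so τ_2 = 310.9 − 7.156 = 303.7 ns.
γ_2 = 492.4/303.7 = 1.621; β = √(1 − 1/γ²) = √0.6195.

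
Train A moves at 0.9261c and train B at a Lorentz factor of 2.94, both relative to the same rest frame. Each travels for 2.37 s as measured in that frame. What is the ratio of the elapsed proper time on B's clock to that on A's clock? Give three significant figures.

A: γ = 1/√(1 − 0.9261²) = 1/√0.1423 = 2.651. B: γ = 2.94.
τ_A/τ_B = γ_B/γ_A = 2.940/2.651 = 1.109, so τ_B/τ_A = 0.9016.

τ_B/τ_A = 0.902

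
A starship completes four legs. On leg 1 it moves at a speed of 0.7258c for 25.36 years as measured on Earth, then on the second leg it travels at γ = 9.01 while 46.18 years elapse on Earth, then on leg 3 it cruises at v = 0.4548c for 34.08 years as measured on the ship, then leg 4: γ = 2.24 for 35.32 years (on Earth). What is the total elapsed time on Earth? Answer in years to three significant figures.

Δt = 145 years

Leg 1: 25.36 years is already measured on Earth.
Leg 2: 46.18 years is already measured on Earth.
Leg 3: γ = 1/√(1 − 0.4548²) = 1/√0.7932 = 1.123; Δt_3 = 1.123 × 34.08 = 38.27 years.
Leg 4: 35.32 years is already measured on Earth.
Total: 25.36 + 46.18 + 38.27 + 35.32 years.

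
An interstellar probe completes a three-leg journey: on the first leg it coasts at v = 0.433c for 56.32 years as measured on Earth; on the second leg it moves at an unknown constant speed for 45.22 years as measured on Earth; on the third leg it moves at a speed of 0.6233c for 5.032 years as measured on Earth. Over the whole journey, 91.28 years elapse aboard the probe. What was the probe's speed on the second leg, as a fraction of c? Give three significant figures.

β = 0.588

Leg 1: γ = 1/√(1 − 0.433²) = 1/√0.8125 = 1.109; τ_1 = 56.32/1.109 = 50.77 years.
Leg 2: speed unknown; τ_2 = 45.22/γ_2.
Leg 3: γ = 1/√(1 − 0.6233²) = 1/√0.6115 = 1.279; τ_3 = 5.032/1.279 = 3.935 years.
Total proper time: 50.77 + τ_2 + 3.935 = 91.28, so τ_2 = 91.28 − 54.70 = 36.58 years.
γ_2 = 45.22/36.58 = 1.236; β = √(1 − 1/γ²) = √0.3457.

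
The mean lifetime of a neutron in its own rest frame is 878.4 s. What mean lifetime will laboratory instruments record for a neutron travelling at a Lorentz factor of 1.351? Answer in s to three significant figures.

γ = 1.351
The rest-frame lifetime is the proper time; the lab measures the dilated interval Δt = γτ₀ = 1.351 × 878.4 s.

Δt = 1190 s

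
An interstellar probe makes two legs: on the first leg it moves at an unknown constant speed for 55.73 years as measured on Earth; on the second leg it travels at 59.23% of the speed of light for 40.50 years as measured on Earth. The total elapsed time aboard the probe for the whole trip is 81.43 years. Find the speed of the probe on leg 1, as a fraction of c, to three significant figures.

β = 0.483

Leg 1: speed unknown; τ_1 = 55.73/γ_1.
Leg 2: β = 0.5923; γ = 1/√(1 − 0.5923²) = 1/√0.6492 = 1.241; τ_2 = 40.50/1.241 = 32.63 years.
Total proper time: τ_1 + 32.63 = 81.43, so τ_1 = 81.43 − 32.63 = 48.80 years.
γ_1 = 55.73/48.80 = 1.142; β = √(1 − 1/γ²) = √0.2333.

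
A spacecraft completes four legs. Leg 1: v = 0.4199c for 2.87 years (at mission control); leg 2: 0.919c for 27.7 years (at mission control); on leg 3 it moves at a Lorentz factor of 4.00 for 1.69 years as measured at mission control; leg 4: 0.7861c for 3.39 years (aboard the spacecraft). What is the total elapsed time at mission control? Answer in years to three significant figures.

Δt = 37.7 years

Leg 1: 2.87 years is already measured at mission control.
Leg 2: 27.7 years is already measured at mission control.
Leg 3: 1.69 years is already measured at mission control.
Leg 4: γ = 1/√(1 − 0.7861²) = 1/√0.3820 = 1.618; Δt_4 = 1.618 × 3.39 = 5.485 years.
Total: 2.870 + 27.70 + 1.690 + 5.485 years.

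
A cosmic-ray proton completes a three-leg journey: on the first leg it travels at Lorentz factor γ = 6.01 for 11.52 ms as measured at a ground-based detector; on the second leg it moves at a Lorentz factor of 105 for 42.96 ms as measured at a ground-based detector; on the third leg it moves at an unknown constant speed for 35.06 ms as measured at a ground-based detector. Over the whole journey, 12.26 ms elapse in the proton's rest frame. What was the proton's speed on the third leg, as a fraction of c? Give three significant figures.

β = 0.959

Leg 1: γ = 6.01; τ_1 = 11.52/6.010 = 1.917 ms.
Leg 2: γ = 105; τ_2 = 42.96/105.0 = 0.4091 ms.
Leg 3: speed unknown; τ_3 = 35.06/γ_3.
Total proper time: 1.917 + 0.4091 + τ_3 = 12.26, so τ_3 = 12.26 − 2.326 = 9.934 ms.
γ_3 = 35.06/9.934 = 3.529; β = √(1 − 1/γ²) = √0.9197.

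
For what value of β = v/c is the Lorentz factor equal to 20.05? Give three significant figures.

β = 0.999

β = √(1 − 1/γ²) = √(1 − 1/20.05²) = √(1 − 0.002488) = √0.9975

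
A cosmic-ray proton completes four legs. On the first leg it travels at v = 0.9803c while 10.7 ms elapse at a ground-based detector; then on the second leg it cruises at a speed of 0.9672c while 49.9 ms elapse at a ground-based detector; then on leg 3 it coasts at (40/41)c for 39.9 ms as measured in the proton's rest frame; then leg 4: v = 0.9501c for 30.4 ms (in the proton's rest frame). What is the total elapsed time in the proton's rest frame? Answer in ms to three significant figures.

τ = 85.1 ms

Leg 1: γ = 1/√(1 − 0.9803²) = 1/√0.03901 = 5.063; τ_1 = 10.7/5.063 = 2.113 ms.
Leg 2: γ = 1/√(1 − 0.9672²) = 1/√0.06452 = 3.937; τ_2 = 49.9/3.937 = 12.68 ms.
Leg 3: 39.9 ms is already measured in the proton's rest frame.
Leg 4: 30.4 ms is already measured in the proton's rest frame.
Total: 2.113 + 12.68 + 39.90 + 30.40 ms.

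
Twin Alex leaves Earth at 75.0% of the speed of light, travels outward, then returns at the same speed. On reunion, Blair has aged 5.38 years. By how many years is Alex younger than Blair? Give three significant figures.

Δt − τ = 1.82 years

β = 0.750; γ = 1/√(1 − 0.750²) = 1/√0.4375 = 1.512
Alex's elapsed proper time: τ = 5.38/1.512 = 3.559 years.
Age gap = Δt − τ = 5.38 − 3.559 years.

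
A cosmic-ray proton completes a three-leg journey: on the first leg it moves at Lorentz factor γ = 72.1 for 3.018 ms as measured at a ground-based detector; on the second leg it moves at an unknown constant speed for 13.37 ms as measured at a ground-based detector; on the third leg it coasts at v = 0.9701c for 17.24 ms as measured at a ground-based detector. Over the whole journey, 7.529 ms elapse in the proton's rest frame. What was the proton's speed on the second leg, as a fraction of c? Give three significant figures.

β = 0.969

Leg 1: γ = 72.1; τ_1 = 3.018/72.10 = 0.04186 ms.
Leg 2: speed unknown; τ_2 = 13.37/γ_2.
Leg 3: γ = 1/√(1 − 0.9701²) = 1/√0.05891 = 4.120; τ_3 = 17.24/4.120 = 4.184 ms.
Total proper time: 0.04186 + τ_2 + 4.184 = 7.529, so τ_2 = 7.529 − 4.226 = 3.303 ms.
γ_2 = 13.37/3.303 = 4.048; β = √(1 − 1/γ²) = √0.9390.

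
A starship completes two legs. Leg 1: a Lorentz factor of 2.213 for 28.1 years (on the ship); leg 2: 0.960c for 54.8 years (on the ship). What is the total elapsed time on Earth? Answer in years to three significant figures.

Leg 1: γ = 2.213; Δt_1 = 2.213 × 28.1 = 62.19 years.
Leg 2: γ = 1/√(1 − 0.960²) = 25/7 ≈ 3.571; Δt_2 = 3.571 × 54.8 = 195.7 years.
Total: 62.19 + 195.7 years.

Δt = 258 years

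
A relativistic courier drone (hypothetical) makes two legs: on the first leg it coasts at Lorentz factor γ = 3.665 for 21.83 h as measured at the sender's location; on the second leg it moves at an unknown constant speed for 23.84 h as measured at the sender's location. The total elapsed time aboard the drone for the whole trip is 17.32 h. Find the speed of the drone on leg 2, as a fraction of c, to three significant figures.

β = 0.879

Leg 1: γ = 3.665; τ_1 = 21.83/3.665 = 5.956 h.
Leg 2: speed unknown; τ_2 = 23.84/γ_2.
Total proper time: 5.956 + τ_2 = 17.32, so τ_2 = 17.32 − 5.956 = 11.36 h.
γ_2 = 23.84/11.36 = 2.098; β = √(1 − 1/γ²) = √0.7728.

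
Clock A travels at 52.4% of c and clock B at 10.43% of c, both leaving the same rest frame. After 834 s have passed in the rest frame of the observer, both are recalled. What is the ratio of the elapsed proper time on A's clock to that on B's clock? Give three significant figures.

τ_A/τ_B = 0.856

A: β = 0.524; γ = 1/√(1 − 0.524²) = 1/√0.7254 = 1.174. B: β = 0.1043; γ = 1/√(1 − 0.1043²) = 1/√0.9891 = 1.005.
τ_A/τ_B = γ_B/γ_A = 1.005/1.174 = 0.8564, so τ_A/τ_B = 0.8564.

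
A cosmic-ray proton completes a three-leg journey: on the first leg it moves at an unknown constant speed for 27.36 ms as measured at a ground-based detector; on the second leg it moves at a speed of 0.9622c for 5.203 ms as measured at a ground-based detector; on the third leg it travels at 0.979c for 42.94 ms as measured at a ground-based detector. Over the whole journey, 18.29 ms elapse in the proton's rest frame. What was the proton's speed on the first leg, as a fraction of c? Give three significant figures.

β = 0.955

Leg 1: speed unknown; τ_1 = 27.36/γ_1.
Leg 2: γ = 1/√(1 − 0.9622²) = 1/√0.07417 = 3.672; τ_2 = 5.203/3.672 = 1.417 ms.
Leg 3: γ = 1/√(1 − 0.979²) = 1/√0.04156 = 4.905; τ_3 = 42.94/4.905 = 8.754 ms.
Total proper time: τ_1 + 1.417 + 8.754 = 18.29, so τ_1 = 18.29 − 10.17 = 8.119 ms.
γ_1 = 27.36/8.119 = 3.370; β = √(1 − 1/γ²) = √0.9119.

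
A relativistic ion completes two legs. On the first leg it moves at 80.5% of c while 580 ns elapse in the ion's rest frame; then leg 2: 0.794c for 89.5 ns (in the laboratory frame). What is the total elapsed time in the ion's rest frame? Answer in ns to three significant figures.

Leg 1: 580 ns is already measured in the ion's rest frame.
Leg 2: γ = 1/√(1 − 0.794²) = 1/√0.3696 = 1.645; τ_2 = 89.5/1.645 = 54.41 ns.
Total: 580.0 + 54.41 ns.

τ = 634 ns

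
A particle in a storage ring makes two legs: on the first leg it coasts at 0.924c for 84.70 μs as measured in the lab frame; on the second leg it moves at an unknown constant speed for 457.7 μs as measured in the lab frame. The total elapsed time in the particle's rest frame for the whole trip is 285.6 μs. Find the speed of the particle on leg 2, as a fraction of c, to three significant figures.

Leg 1: γ = 1/√(1 − 0.924²) = 1/√0.1462 = 2.615; τ_1 = 84.70/2.615 = 32.39 μs.
Leg 2: speed unknown; τ_2 = 457.7/γ_2.
Total proper time: 32.39 + τ_2 = 285.6, so τ_2 = 285.6 − 32.39 = 253.2 μs.
γ_2 = 457.7/253.2 = 1.808; β = √(1 − 1/γ²) = √0.6939.

β = 0.833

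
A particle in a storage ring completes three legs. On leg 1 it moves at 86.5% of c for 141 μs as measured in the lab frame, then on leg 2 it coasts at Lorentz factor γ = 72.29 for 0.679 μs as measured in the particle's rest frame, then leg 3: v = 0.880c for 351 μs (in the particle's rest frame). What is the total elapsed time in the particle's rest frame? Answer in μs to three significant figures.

Leg 1: β = 0.865; γ = 1/√(1 − 0.865²) = 1/√0.2518 = 1.993; τ_1 = 141/1.993 = 70.75 μs.
Leg 2: 0.679 μs is already measured in the particle's rest frame.
Leg 3: 351 μs is already measured in the particle's rest frame.
Total: 70.75 + 0.6790 + 351.0 μs.

τ = 422 μs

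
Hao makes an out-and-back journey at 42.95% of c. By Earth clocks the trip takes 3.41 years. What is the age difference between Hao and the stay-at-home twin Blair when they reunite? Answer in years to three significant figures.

β = 0.4295; γ = 1/√(1 − 0.4295²) = 1/√0.8155 = 1.107
Hao's elapsed proper time: τ = 3.41/1.107 = 3.079 years.
Age gap = Δt − τ = 3.41 − 3.079 years.

Δt − τ = 0.331 years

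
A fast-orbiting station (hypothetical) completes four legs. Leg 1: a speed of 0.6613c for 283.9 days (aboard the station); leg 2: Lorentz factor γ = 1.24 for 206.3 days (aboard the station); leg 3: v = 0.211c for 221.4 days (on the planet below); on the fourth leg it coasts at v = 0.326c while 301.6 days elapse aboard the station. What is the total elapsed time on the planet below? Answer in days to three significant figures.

Δt = 1170 days

Leg 1: γ = 1/√(1 − 0.6613²) = 1/√0.5627 = 1.333; Δt_1 = 1.333 × 283.9 = 378.5 days.
Leg 2: γ = 1.24; Δt_2 = 1.240 × 206.3 = 255.8 days.
Leg 3: 221.4 days is already measured on the planet below.
Leg 4: γ = 1/√(1 − 0.326²) = 1/√0.8937 = 1.058; Δt_4 = 1.058 × 301.6 = 319.0 days.
Total: 378.5 + 255.8 + 221.4 + 319.0 days.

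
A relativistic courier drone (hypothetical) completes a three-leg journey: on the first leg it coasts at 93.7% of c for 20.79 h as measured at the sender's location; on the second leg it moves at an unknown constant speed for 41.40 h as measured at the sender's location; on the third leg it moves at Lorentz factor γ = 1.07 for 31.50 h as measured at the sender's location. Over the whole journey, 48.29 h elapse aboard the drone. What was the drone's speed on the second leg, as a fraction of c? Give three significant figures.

β = 0.960

Leg 1: β = 0.937; γ = 1/√(1 − 0.937²) = 1/√0.1220 = 2.863; τ_1 = 20.79/2.863 = 7.263 h.
Leg 2: speed unknown; τ_2 = 41.40/γ_2.
Leg 3: γ = 1.07; τ_3 = 31.50/1.070 = 29.44 h.
Total proper time: 7.263 + τ_2 + 29.44 = 48.29, so τ_2 = 48.29 − 36.70 = 11.59 h.
γ_2 = 41.40/11.59 = 3.573; β = √(1 − 1/γ²) = √0.9217.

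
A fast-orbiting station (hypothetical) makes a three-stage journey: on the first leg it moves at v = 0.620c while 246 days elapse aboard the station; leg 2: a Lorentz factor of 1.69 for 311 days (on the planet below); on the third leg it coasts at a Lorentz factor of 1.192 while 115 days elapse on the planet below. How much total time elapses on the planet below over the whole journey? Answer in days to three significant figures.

Leg 1: γ = 1/√(1 − 0.620²) = 1/√0.6156 = 1.275; Δt_1 = 1.275 × 246 = 313.5 days.
Leg 2: 311 days is already measured on the planet below.
Leg 3: 115 days is already measured on the planet below.
Total: 313.5 + 311.0 + 115.0 days.

Δt = 740 days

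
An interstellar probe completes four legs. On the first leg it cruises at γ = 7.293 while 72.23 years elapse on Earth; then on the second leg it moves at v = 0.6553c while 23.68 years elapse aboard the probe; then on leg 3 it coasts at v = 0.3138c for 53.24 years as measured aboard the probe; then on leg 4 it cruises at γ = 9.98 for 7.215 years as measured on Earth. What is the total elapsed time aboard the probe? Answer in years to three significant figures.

Leg 1: γ = 7.293; τ_1 = 72.23/7.293 = 9.904 years.
Leg 2: 23.68 years is already measured aboard the probe.
Leg 3: 53.24 years is already measured aboard the probe.
Leg 4: γ = 9.98; τ_4 = 7.215/9.980 = 0.7229 years.
Total: 9.904 + 23.68 + 53.24 + 0.7229 years.

τ = 87.5 years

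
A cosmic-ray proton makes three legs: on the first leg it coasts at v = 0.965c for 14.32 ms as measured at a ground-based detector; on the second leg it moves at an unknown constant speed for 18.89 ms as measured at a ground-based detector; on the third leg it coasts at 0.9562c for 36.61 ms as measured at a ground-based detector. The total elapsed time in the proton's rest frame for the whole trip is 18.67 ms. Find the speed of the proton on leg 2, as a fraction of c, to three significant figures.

Leg 1: γ = 1/√(1 − 0.965²) = 1/√0.06878 = 3.813; τ_1 = 14.32/3.813 = 3.755 ms.
Leg 2: speed unknown; τ_2 = 18.89/γ_2.
Leg 3: γ = 1/√(1 − 0.9562²) = 1/√0.08568 = 3.416; τ_3 = 36.61/3.416 = 10.72 ms.
Total proper time: 3.755 + τ_2 + 10.72 = 18.67, so τ_2 = 18.67 − 14.47 = 4.198 ms.
γ_2 = 18.89/4.198 = 4.499; β = √(1 − 1/γ²) = √0.9506.

β = 0.975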